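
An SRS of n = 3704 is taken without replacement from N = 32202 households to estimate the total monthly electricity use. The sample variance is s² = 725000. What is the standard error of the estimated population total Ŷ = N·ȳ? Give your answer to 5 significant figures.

Var(Ŷ) = N²·Var(ȳ) = N²·(1 − n/N)·s²/n.
f = 3704/32202 = 0.11502391; Var(ȳ) = 0.88497609·725000/3704 = 173.22021.
Var(Ŷ) = 32202² · 173.22021 = 1.7962395 × 10^11.
SE(Ŷ) = √(1.7962395 × 10^11) = 423820.

423820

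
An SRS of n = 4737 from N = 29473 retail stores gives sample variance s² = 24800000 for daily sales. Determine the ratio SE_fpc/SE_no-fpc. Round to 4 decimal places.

0.9161

f = n/N = 4737/29473 = 0.16072337.
SE_no-fpc = √(s²/n) = 72.355933; SE_fpc = √((1−f)s²/n) = 66.286748.
Ratio = √(1−f) = 0.91612042.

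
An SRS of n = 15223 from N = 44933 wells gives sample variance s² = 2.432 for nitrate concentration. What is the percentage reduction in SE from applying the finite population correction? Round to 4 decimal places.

18.6854

f = n/N = 15223/44933 = 0.33879331.
SE_no-fpc = √(s²/n) = 0.012639551; SE_fpc = √((1−f)s²/n) = 0.010277803.
Ratio = √(1−f) = 0.81314616. Reduction = 100·(1 − 0.81314616) = 18.6854%.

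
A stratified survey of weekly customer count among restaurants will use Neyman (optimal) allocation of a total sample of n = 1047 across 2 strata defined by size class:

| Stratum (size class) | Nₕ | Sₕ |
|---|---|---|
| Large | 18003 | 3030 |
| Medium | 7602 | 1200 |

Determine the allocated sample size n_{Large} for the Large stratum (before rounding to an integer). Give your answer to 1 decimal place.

Neyman allocation: nₕ = n·NₕSₕ / Σⱼ NⱼSⱼ.
Σ NⱼSⱼ = 18003·3030 + 7602·1200 = 6.367149 × 10^7.
n_{Large} = 1047·18003·3030 / (6.367149 × 10^7) = 897.0.

897.0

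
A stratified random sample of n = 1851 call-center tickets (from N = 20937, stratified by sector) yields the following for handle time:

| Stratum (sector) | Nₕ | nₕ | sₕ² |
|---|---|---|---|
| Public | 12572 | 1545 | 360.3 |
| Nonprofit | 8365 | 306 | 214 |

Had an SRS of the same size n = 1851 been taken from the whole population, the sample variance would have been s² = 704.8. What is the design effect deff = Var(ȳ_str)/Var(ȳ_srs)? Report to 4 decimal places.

Var(ȳ_str) = Σ Wₕ²(1−fₕ)sₕ²/nₕ with Wₕ = Nₕ/20937:
  Public: (12572/20937)²·(1−1545/12572)·360.3/1545 = 0.07375112
  Nonprofit: (8365/20937)²·(1−306/8365)·214/306 = 0.10755003
  → Var(ȳ_str) = 0.18130115.
Var(ȳ_srs) = (1 − 1851/20937)·704.8/1851 = 0.34710426.
deff = 0.18130115 / 0.34710426 = 0.5223.

0.5223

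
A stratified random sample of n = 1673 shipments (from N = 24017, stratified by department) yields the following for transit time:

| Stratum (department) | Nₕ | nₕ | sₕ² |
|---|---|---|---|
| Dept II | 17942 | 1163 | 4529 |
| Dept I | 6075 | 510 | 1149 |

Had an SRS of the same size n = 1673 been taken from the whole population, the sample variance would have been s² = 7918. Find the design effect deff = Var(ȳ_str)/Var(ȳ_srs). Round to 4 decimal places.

Var(ȳ_str) = Σ Wₕ²(1−fₕ)sₕ²/nₕ with Wₕ = Nₕ/24017:
  Dept II: (17942/24017)²·(1−1163/17942)·4529/1163 = 2.03246
  Dept I: (6075/24017)²·(1−510/6075)·1149/510 = 0.13204556
  → Var(ȳ_str) = 2.1645056.
Var(ȳ_srs) = (1 − 1673/24017)·7918/1673 = 4.4031322.
deff = 2.1645056 / 4.4031322 = 0.4916.

0.4916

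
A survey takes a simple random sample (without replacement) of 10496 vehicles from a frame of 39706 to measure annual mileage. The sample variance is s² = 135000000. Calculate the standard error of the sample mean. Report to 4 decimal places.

Under SRS without replacement, Var(ȳ) = (1 − f)·s²/n with f = n/N = 10496/39706 = 0.26434292.
Var(ȳ) = (1 − 0.26434292)·135000000/10496 = 0.73565708·12862.043 = 9462.0528.
SE(ȳ) = √(9462.0528) = 97.2731.

97.2731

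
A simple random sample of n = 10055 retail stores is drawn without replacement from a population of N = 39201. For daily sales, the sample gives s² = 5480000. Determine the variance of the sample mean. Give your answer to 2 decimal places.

Under SRS without replacement, Var(ȳ) = (1 − f)·s²/n with f = n/N = 10055/39201 = 0.25649856.
Var(ȳ) = (1 − 0.25649856)·5480000/10055 = 0.74350144·545.00249 = 405.21013.

405.21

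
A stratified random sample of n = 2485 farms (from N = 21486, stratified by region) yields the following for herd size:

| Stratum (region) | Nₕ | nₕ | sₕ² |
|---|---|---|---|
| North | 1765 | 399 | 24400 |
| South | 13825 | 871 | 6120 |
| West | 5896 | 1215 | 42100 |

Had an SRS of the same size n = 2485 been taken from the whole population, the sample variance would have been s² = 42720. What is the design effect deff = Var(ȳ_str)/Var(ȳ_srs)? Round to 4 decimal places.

Var(ȳ_str) = Σ Wₕ²(1−fₕ)sₕ²/nₕ with Wₕ = Nₕ/21486:
  North: (1765/21486)²·(1−399/1765)·24400/399 = 0.31937521
  South: (13825/21486)²·(1−871/13825)·6120/871 = 2.7257822
  West: (5896/21486)²·(1−1215/5896)·42100/1215 = 2.0715279
  → Var(ȳ_str) = 5.1166853.
Var(ȳ_srs) = (1 − 2485/21486)·42720/2485 = 15.202875.
deff = 5.1166853 / 15.202875 = 0.3366.

0.3366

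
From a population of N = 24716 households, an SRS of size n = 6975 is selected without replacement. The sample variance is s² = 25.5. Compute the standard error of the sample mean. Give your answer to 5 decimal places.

0.05123

Under SRS without replacement, Var(ȳ) = (1 − f)·s²/n with f = n/N = 6975/24716 = 0.28220586.
Var(ȳ) = (1 − 0.28220586)·25.5/6975 = 0.71779414·0.003655914 = 0.0026241936.
SE(ȳ) = √(0.0026241936) = 0.05123.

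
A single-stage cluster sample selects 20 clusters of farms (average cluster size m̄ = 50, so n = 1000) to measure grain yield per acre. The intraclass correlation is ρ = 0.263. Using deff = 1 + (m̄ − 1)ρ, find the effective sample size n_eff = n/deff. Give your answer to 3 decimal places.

72.010

deff = 1 + (50 − 1)·0.263 = 1 + 12.887 = 13.887.
n_eff = 1000 / 13.887 = 72.010.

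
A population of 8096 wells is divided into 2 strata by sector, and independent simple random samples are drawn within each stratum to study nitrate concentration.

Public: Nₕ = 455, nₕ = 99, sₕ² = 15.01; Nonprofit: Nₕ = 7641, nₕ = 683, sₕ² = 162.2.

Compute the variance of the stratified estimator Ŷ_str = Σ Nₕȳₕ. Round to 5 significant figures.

Var(Ŷ_str) = Σₕ Nₕ²(1 − fₕ)sₕ²/nₕ.
Public: 455²·(1 − 99/455)·15.01/99 = 24558.786.
Nonprofit: 7641²·(1 − 683/7641)·162.2/683 = 1.2625971 × 10^7.
Sum = 1.265053 × 10^7.

1.2651 × 10^7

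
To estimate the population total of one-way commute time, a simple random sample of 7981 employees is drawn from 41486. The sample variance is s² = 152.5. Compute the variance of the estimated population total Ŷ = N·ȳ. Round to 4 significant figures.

Var(Ŷ) = N²·Var(ȳ) = N²·(1 − n/N)·s²/n.
f = 7981/41486 = 0.19237815; Var(ȳ) = 0.80762185·152.5/7981 = 0.015431942.
Var(Ŷ) = 41486² · 0.015431942 = 2.6559733 × 10^7.

2.656 × 10^7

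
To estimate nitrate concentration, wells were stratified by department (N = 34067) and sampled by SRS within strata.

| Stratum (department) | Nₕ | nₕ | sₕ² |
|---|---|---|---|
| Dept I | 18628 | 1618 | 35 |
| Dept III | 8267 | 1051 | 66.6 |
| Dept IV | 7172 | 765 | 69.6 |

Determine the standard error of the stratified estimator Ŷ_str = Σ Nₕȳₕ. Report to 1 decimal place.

3849.0

Var(Ŷ_str) = Σₕ Nₕ²(1 − fₕ)sₕ²/nₕ.
Dept I: 18628²·(1 − 1618/18628)·35/1618 = 6.854252 × 10^6.
Dept III: 8267²·(1 − 1051/8267)·66.6/1051 = 3.7802104 × 10^6.
Dept IV: 7172²·(1 − 765/7172)·69.6/765 = 4.1806404 × 10^6.
Sum = 1.4815103 × 10^7.
SE = √(1.4815103 × 10^7) = 3849.0.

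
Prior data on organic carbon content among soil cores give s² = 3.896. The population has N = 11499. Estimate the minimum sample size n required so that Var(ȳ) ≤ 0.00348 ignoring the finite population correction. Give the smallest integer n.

Without fpc, n₀ = s²/D = 3.896/0.00348 = 1119.5402.
Rounding up, n = 1120.

1120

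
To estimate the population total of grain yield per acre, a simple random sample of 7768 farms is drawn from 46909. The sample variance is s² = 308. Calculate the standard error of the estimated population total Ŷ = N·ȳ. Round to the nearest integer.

Var(Ŷ) = N²·Var(ȳ) = N²·(1 − n/N)·s²/n.
f = 7768/46909 = 0.16559722; Var(ȳ) = 0.83440278·308/7768 = 0.033083941.
Var(Ŷ) = 46909² · 0.033083941 = 7.27997 × 10^7.
SE(Ŷ) = √(7.27997 × 10^7) = 8532.

8532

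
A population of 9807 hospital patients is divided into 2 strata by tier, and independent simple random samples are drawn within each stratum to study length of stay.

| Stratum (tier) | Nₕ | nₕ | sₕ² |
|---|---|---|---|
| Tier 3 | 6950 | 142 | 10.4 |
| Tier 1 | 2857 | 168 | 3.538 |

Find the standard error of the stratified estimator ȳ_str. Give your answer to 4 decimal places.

0.1942

Var(ȳ_str) = Σₕ Wₕ²(1 − fₕ)sₕ²/nₕ with Wₕ = Nₕ/N, N = 9807.
Tier 3: Wₕ = 0.70867748; term = 0.70867748²·(1 − 0.02043165)·10.4/142 = 0.036031056.
Tier 1: Wₕ = 0.29132252; term = 0.29132252²·(1 − 0.05880294)·3.538/168 = 0.0016821985.
Sum = 0.037713255.
SE = √(0.037713255) = 0.1942.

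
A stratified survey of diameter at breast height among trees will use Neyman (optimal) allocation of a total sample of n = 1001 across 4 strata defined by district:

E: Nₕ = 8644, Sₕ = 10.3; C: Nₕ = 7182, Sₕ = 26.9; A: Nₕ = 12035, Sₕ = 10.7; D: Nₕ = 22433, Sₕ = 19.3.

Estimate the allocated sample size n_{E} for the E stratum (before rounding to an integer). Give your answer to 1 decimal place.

105.6

Neyman allocation: nₕ = n·NₕSₕ / Σⱼ NⱼSⱼ.
Σ NⱼSⱼ = 8644·10.3 + 7182·26.9 + 12035·10.7 + 22433·19.3 = 843960.4.
n_{E} = 1001·8644·10.3 / 843960.4 = 105.6.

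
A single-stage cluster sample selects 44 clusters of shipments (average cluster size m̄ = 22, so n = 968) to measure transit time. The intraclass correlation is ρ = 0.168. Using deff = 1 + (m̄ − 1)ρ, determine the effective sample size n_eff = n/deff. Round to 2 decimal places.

213.78

deff = 1 + (22 − 1)·0.168 = 1 + 3.528 = 4.528.
n_eff = 968 / 4.528 = 213.78.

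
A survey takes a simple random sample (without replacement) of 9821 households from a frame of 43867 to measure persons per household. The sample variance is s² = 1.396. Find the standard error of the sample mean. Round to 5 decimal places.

Under SRS without replacement, Var(ȳ) = (1 − f)·s²/n with f = n/N = 9821/43867 = 0.22388128.
Var(ȳ) = (1 − 0.22388128)·1.396/9821 = 0.77611872·1.4214438 × 10^-4 = 1.1032092 × 10^-4.
SE(ȳ) = √(1.1032092 × 10^-4) = 0.01050.

0.01050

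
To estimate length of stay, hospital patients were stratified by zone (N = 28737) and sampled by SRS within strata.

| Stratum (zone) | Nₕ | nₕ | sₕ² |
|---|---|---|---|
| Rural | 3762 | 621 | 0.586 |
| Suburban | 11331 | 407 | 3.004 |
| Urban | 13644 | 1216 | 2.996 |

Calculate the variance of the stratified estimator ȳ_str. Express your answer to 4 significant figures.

Var(ȳ_str) = Σₕ Wₕ²(1 − fₕ)sₕ²/nₕ with Wₕ = Nₕ/N, N = 28737.
Rural: Wₕ = 0.13091137; term = 0.13091137²·(1 − 0.16507177)·0.586/621 = 1.3502366 × 10^-5.
Suburban: Wₕ = 0.39430003; term = 0.39430003²·(1 − 0.03591916)·3.004/407 = 0.0011062992.
Urban: Wₕ = 0.47478860; term = 0.47478860²·(1 − 0.08912342)·2.996/1216 = 5.0590426 × 10^-4.
Sum = 0.0016257058.

0.001626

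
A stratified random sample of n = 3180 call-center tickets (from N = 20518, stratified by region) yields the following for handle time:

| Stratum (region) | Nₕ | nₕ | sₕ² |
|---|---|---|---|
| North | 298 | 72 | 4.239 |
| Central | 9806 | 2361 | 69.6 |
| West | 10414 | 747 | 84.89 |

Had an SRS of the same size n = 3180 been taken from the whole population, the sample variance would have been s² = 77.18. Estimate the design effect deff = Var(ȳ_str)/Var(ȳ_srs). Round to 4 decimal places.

1.5748

Var(ȳ_str) = Σ Wₕ²(1−fₕ)sₕ²/nₕ with Wₕ = Nₕ/20518:
  North: (298/20518)²·(1−72/298)·4.239/72 = 9.4185831 × 10^-6
  Central: (9806/20518)²·(1−2361/9806)·69.6/2361 = 0.0051121053
  West: (10414/20518)²·(1−747/10414)·84.89/747 = 0.027175352
  → Var(ȳ_str) = 0.032296876.
Var(ȳ_srs) = (1 − 3180/20518)·77.18/3180 = 0.020508865.
deff = 0.032296876 / 0.020508865 = 1.5748.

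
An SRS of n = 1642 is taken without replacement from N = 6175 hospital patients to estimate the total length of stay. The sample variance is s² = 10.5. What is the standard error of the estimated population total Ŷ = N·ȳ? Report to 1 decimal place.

423.1

Var(Ŷ) = N²·Var(ȳ) = N²·(1 − n/N)·s²/n.
f = 1642/6175 = 0.26591093; Var(ȳ) = 0.73408907·10.5/1642 = 0.0046942358.
Var(Ŷ) = 6175² · 0.0046942358 = 178994.14.
SE(Ŷ) = √(178994.14) = 423.1.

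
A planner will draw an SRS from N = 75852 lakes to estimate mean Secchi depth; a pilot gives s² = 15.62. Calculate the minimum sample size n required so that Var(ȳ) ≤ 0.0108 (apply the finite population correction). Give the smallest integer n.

Without fpc, n₀ = s²/D = 15.62/0.0108 = 1446.2963.
With fpc, (1 − n/N)·s²/n ≤ D requires n ≥ n₀/(1 + n₀/N) = 1446.2963/(1 + 1446.2963/75852) = 1419.2353.
Rounding up, n = 1420.

1420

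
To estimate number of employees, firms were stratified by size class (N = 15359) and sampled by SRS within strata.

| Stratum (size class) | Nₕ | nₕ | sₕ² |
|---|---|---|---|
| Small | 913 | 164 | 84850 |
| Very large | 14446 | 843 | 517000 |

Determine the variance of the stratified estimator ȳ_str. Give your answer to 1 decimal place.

512.4

Var(ȳ_str) = Σₕ Wₕ²(1 − fₕ)sₕ²/nₕ with Wₕ = Nₕ/N, N = 15359.
Small: Wₕ = 0.05944397; term = 0.05944397²·(1 − 0.17962760)·84850/164 = 1.4998047.
Very large: Wₕ = 0.94055603; term = 0.94055603²·(1 − 0.05835525)·517000/843 = 510.88058.
Sum = 512.38038.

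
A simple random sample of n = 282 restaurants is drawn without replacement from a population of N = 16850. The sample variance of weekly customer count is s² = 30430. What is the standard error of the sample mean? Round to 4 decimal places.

Under SRS without replacement, Var(ȳ) = (1 − f)·s²/n with f = n/N = 282/16850 = 0.01673591.
Var(ȳ) = (1 − 0.01673591)·30430/282 = 0.98326409·107.9078 = 106.10187.
SE(ȳ) = √(106.10187) = 10.3006.

10.3006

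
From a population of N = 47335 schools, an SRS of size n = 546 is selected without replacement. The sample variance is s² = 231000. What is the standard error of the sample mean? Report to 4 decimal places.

Under SRS without replacement, Var(ȳ) = (1 − f)·s²/n with f = n/N = 546/47335 = 0.01153481.
Var(ȳ) = (1 − 0.01153481)·231000/546 = 0.98846519·423.07692 = 418.19681.
SE(ȳ) = √(418.19681) = 20.4499.

20.4499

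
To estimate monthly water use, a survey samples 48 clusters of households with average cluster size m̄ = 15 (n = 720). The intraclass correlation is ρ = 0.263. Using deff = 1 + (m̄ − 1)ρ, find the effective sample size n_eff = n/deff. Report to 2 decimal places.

153.78

deff = 1 + (15 − 1)·0.263 = 1 + 3.682 = 4.682.
n_eff = 720 / 4.682 = 153.78.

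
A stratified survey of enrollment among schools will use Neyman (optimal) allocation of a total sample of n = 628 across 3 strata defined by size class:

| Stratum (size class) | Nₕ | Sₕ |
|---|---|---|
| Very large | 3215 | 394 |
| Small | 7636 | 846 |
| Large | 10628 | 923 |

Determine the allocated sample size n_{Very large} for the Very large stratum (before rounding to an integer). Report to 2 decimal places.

45.36

Neyman allocation: nₕ = n·NₕSₕ / Σⱼ NⱼSⱼ.
Σ NⱼSⱼ = 3215·394 + 7636·846 + 10628·923 = 1.753641 × 10^7.
n_{Very large} = 628·3215·394 / (1.753641 × 10^7) = 45.36.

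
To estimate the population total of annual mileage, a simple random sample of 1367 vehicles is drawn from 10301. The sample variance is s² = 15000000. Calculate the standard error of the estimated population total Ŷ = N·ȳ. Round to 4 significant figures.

1.005 × 10^6

Var(Ŷ) = N²·Var(ȳ) = N²·(1 − n/N)·s²/n.
f = 1367/10301 = 0.13270556; Var(ȳ) = 0.86729444·15000000/1367 = 9516.7641.
Var(Ŷ) = 10301² · 9516.7641 = 1.0098296 × 10^12.
SE(Ŷ) = √(1.0098296 × 10^12) = 1.005 × 10^6.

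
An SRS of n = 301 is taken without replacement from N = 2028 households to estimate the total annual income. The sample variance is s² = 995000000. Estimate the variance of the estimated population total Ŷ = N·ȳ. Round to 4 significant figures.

1.158 × 10^13

Var(Ŷ) = N²·Var(ȳ) = N²·(1 − n/N)·s²/n.
f = 301/2028 = 0.14842209; Var(ȳ) = 0.85157791·995000000/301 = 2.8150167 × 10^6.
Var(Ŷ) = 2028² · (2.8150167 × 10^6) = 1.1577556 × 10^13.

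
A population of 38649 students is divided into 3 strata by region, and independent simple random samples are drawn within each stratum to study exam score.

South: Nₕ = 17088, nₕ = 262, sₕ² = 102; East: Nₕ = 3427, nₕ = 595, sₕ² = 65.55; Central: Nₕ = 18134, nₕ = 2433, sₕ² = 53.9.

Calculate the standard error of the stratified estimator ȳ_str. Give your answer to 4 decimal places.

Var(ȳ_str) = Σₕ Wₕ²(1 − fₕ)sₕ²/nₕ with Wₕ = Nₕ/N, N = 38649.
South: Wₕ = 0.44213304; term = 0.44213304²·(1 − 0.01533240)·102/262 = 0.074936685.
East: Wₕ = 0.08866982; term = 0.08866982²·(1 − 0.17362124)·65.55/595 = 7.1579154 × 10^-4.
Central: Wₕ = 0.46919713; term = 0.46919713²·(1 − 0.13416786)·53.9/2433 = 0.0042227081.
Sum = 0.079875185.
SE = √(0.079875185) = 0.2826.

0.2826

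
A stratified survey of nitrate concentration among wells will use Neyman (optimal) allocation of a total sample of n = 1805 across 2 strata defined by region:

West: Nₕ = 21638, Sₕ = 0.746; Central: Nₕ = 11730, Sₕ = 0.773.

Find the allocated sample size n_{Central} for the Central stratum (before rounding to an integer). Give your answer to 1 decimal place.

649.2

Neyman allocation: nₕ = n·NₕSₕ / Σⱼ NⱼSⱼ.
Σ NⱼSⱼ = 21638·0.746 + 11730·0.773 = 25209.238.
n_{Central} = 1805·11730·0.773 / 25209.238 = 649.2.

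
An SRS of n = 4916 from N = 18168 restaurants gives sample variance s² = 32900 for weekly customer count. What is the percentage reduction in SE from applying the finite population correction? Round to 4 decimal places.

f = n/N = 4916/18168 = 0.27058565.
SE_no-fpc = √(s²/n) = 2.5869737; SE_fpc = √((1−f)s²/n) = 2.2094245.
Ratio = √(1−f) = 0.85405758. Reduction = 100·(1 − 0.85405758) = 14.5942%.

14.5942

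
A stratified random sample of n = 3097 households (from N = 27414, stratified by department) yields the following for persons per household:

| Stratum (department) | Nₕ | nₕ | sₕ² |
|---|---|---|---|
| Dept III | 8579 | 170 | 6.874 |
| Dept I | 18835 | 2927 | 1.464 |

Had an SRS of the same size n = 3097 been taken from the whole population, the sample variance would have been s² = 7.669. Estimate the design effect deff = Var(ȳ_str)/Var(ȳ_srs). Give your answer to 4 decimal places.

Var(ȳ_str) = Σ Wₕ²(1−fₕ)sₕ²/nₕ with Wₕ = Nₕ/27414:
  Dept III: (8579/27414)²·(1−170/8579)·6.874/170 = 0.0038814751
  Dept I: (18835/27414)²·(1−2927/18835)·1.464/2927 = 1.9941359 × 10^-4
  → Var(ȳ_str) = 0.0040808887.
Var(ȳ_srs) = (1 − 3097/27414)·7.669/3097 = 0.0021965198.
deff = 0.0040808887 / 0.0021965198 = 1.8579.

1.8579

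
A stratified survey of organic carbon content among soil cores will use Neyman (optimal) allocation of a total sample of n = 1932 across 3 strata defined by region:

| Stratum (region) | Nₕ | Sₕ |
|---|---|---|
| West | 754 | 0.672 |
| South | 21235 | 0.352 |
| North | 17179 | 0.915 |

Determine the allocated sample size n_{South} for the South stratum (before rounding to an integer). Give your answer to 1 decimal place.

Neyman allocation: nₕ = n·NₕSₕ / Σⱼ NⱼSⱼ.
Σ NⱼSⱼ = 754·0.672 + 21235·0.352 + 17179·0.915 = 23700.193.
n_{South} = 1932·21235·0.352 / 23700.193 = 609.3.

609.3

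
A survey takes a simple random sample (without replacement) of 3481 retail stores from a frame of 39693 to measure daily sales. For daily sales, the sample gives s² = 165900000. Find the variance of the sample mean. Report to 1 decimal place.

43479.1

Under SRS without replacement, Var(ȳ) = (1 − f)·s²/n with f = n/N = 3481/39693 = 0.08769808.
Var(ȳ) = (1 − 0.08769808)·165900000/3481 = 0.91230192·47658.719 = 43479.14.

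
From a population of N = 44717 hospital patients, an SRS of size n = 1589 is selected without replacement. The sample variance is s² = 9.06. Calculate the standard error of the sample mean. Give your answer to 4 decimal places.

0.0742

Under SRS without replacement, Var(ȳ) = (1 − f)·s²/n with f = n/N = 1589/44717 = 0.03553458.
Var(ȳ) = (1 − 0.03553458)·9.06/1589 = 0.96446542·0.0057016992 = 0.0054990917.
SE(ȳ) = √(0.0054990917) = 0.0742.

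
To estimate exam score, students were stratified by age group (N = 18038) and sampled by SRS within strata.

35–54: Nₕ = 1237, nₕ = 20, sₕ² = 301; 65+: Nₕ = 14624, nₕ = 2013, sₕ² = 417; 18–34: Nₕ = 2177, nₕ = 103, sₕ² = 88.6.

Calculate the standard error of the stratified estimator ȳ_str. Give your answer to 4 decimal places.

0.4461

Var(ȳ_str) = Σₕ Wₕ²(1 − fₕ)sₕ²/nₕ with Wₕ = Nₕ/N, N = 18038.
35–54: Wₕ = 0.06857745; term = 0.06857745²·(1 − 0.01616815)·301/20 = 0.069633787.
65+: Wₕ = 0.81073290; term = 0.81073290²·(1 − 0.13765044)·417/2013 = 0.11741706.
18–34: Wₕ = 0.12068966; term = 0.12068966²·(1 − 0.04731282)·88.6/103 = 0.011936772.
Sum = 0.19898762.
SE = √(0.19898762) = 0.4461.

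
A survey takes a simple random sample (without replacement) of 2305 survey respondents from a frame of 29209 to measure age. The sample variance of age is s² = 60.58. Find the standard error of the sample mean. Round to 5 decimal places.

0.15559

Under SRS without replacement, Var(ȳ) = (1 − f)·s²/n with f = n/N = 2305/29209 = 0.07891403.
Var(ȳ) = (1 − 0.07891403)·60.58/2305 = 0.92108597·0.026281996 = 0.024207977.
SE(ȳ) = √(0.024207977) = 0.15559.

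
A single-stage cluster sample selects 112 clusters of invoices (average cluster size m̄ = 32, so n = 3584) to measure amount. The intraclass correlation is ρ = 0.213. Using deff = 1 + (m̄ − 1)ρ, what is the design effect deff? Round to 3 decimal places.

deff = 1 + (32 − 1)·0.213 = 1 + 6.603 = 7.603.

7.603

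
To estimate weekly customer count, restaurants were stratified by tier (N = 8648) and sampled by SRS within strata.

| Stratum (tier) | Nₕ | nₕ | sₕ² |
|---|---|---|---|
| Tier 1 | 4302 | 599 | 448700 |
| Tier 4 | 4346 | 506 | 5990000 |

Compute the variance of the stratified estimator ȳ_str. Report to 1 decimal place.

2801.2

Var(ȳ_str) = Σₕ Wₕ²(1 − fₕ)sₕ²/nₕ with Wₕ = Nₕ/N, N = 8648.
Tier 1: Wₕ = 0.49745606; term = 0.49745606²·(1 − 0.13923756)·448700/599 = 159.55926.
Tier 4: Wₕ = 0.50254394; term = 0.50254394²·(1 − 0.11642890)·5990000/506 = 2641.5929.
Sum = 2801.1522.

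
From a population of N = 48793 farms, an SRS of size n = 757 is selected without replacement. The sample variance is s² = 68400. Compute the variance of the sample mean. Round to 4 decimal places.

Under SRS without replacement, Var(ȳ) = (1 − f)·s²/n with f = n/N = 757/48793 = 0.01551452.
Var(ȳ) = (1 − 0.01551452)·68400/757 = 0.98448548·90.356671 = 88.954831.

88.9548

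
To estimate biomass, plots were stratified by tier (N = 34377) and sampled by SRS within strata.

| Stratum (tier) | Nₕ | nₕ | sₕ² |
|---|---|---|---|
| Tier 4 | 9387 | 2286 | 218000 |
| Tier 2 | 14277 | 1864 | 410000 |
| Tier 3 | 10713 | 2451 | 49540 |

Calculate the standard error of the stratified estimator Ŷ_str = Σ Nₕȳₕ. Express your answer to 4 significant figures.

217100

Var(Ŷ_str) = Σₕ Nₕ²(1 − fₕ)sₕ²/nₕ.
Tier 4: 9387²·(1 − 2286/9387)·218000/2286 = 6.3566251 × 10^9.
Tier 2: 14277²·(1 − 1864/14277)·410000/1864 = 3.8980882 × 10^10.
Tier 3: 10713²·(1 − 2451/10713)·49540/2451 = 1.7889944 × 10^9.
Sum = 4.7126502 × 10^10.
SE = √(4.7126502 × 10^10) = 217100.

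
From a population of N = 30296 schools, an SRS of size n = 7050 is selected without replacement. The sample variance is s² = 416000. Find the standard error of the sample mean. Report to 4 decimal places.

Under SRS without replacement, Var(ȳ) = (1 − f)·s²/n with f = n/N = 7050/30296 = 0.23270399.
Var(ȳ) = (1 − 0.23270399)·416000/7050 = 0.76729601·59.007092 = 45.275907.
SE(ȳ) = √(45.275907) = 6.7287.

6.7287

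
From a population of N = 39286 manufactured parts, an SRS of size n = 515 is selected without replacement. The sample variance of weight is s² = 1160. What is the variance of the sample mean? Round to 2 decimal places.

2.22

Under SRS without replacement, Var(ȳ) = (1 − f)·s²/n with f = n/N = 515/39286 = 0.01310900.
Var(ȳ) = (1 − 0.01310900)·1160/515 = 0.98689100·2.2524272 = 2.2229001.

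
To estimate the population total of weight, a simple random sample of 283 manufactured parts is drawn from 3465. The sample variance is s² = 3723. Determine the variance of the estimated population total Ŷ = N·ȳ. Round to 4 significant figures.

Var(Ŷ) = N²·Var(ȳ) = N²·(1 − n/N)·s²/n.
f = 283/3465 = 0.08167388; Var(ȳ) = 0.91832612·3723/283 = 12.081018.
Var(Ŷ) = 3465² · 12.081018 = 1.4504742 × 10^8.

1.450 × 10^8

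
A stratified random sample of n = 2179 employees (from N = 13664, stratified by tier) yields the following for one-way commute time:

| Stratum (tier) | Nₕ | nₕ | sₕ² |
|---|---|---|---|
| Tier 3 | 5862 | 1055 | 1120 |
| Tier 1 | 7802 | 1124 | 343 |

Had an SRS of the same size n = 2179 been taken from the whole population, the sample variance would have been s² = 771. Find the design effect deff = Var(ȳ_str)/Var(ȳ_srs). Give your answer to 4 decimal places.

Var(ȳ_str) = Σ Wₕ²(1−fₕ)sₕ²/nₕ with Wₕ = Nₕ/13664:
  Tier 3: (5862/13664)²·(1−1055/5862)·1120/1055 = 0.16022482
  Tier 1: (7802/13664)²·(1−1124/7802)·343/1124 = 0.085157806
  → Var(ȳ_str) = 0.24538263.
Var(ȳ_srs) = (1 − 2179/13664)·771/2179 = 0.29740639.
deff = 0.24538263 / 0.29740639 = 0.8251.

0.8251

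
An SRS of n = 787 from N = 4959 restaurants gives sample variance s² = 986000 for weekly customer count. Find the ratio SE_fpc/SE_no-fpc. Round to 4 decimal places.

f = n/N = 787/4959 = 0.15870135.
SE_no-fpc = √(s²/n) = 35.395748; SE_fpc = √((1−f)s²/n) = 32.465806.
Ratio = √(1−f) = 0.91722334.

0.9172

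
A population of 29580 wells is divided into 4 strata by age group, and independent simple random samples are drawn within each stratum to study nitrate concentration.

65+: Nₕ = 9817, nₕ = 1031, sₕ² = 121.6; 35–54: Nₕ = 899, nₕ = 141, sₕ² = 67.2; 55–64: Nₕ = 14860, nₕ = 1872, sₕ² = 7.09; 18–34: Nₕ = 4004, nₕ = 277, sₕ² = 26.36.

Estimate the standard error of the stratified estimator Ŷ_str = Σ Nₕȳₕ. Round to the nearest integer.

3557

Var(Ŷ_str) = Σₕ Nₕ²(1 − fₕ)sₕ²/nₕ.
65+: 9817²·(1 − 1031/9817)·121.6/1031 = 1.0172903 × 10^7.
35–54: 899²·(1 − 141/899)·67.2/141 = 324772.36.
55–64: 14860²·(1 − 1872/14860)·7.09/1872 = 730973.24.
18–34: 4004²·(1 − 277/4004)·26.36/277 = 1.4201006 × 10^6.
Sum = 1.2648749 × 10^7.
SE = √(1.2648749 × 10^7) = 3557.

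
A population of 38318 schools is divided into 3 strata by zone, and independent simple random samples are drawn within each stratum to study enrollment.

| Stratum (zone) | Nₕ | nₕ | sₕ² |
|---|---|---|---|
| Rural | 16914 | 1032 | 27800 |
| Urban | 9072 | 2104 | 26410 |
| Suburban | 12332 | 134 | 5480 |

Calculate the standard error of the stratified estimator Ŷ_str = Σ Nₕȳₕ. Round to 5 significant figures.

119090

Var(Ŷ_str) = Σₕ Nₕ²(1 − fₕ)sₕ²/nₕ.
Rural: 16914²·(1 − 1032/16914)·27800/1032 = 7.2363009 × 10^9.
Urban: 9072²·(1 − 2104/9072)·26410/2104 = 7.934761 × 10^8.
Suburban: 12332²·(1 − 134/12332)·5480/134 = 6.1517391 × 10^9.
Sum = 1.4181516 × 10^10.
SE = √(1.4181516 × 10^10) = 119090.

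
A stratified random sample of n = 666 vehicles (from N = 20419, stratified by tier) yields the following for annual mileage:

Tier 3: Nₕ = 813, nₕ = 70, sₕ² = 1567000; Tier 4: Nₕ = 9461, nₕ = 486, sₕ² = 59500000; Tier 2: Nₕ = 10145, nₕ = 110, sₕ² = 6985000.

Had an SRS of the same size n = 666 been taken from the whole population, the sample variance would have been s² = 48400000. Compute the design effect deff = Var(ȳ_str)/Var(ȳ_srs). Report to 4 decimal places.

0.5757

Var(ȳ_str) = Σ Wₕ²(1−fₕ)sₕ²/nₕ with Wₕ = Nₕ/20419:
  Tier 3: (813/20419)²·(1−70/813)·1567000/70 = 32.432571
  Tier 4: (9461/20419)²·(1−486/9461)·59500000/486 = 24933.501
  Tier 2: (10145/20419)²·(1−110/10145)·6985000/110 = 15505.087
  → Var(ȳ_str) = 40471.021.
Var(ȳ_srs) = (1 − 666/20419)·48400000/666 = 70302.331.
deff = 40471.021 / 70302.331 = 0.5757.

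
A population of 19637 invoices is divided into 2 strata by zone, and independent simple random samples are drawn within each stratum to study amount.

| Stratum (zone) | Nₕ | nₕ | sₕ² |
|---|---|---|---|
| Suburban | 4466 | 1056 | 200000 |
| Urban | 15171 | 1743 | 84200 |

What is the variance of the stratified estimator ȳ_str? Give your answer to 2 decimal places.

33.00

Var(ȳ_str) = Σₕ Wₕ²(1 − fₕ)sₕ²/nₕ with Wₕ = Nₕ/N, N = 19637.
Suburban: Wₕ = 0.22742781; term = 0.22742781²·(1 − 0.23645320)·200000/1056 = 7.4797812.
Urban: Wₕ = 0.77257219; term = 0.77257219²·(1 − 0.11489025)·84200/1743 = 25.520546.
Sum = 33.000327.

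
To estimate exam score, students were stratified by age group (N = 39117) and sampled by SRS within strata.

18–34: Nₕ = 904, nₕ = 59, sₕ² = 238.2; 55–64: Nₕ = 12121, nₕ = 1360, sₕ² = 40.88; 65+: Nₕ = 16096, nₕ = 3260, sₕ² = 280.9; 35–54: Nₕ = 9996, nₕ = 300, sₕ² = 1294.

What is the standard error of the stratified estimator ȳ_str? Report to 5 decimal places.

Var(ȳ_str) = Σₕ Wₕ²(1 − fₕ)sₕ²/nₕ with Wₕ = Nₕ/N, N = 39117.
18–34: Wₕ = 0.02311016; term = 0.02311016²·(1 − 0.06526549)·238.2/59 = 0.0020155047.
55–64: Wₕ = 0.30986528; term = 0.30986528²·(1 − 0.11220196)·40.88/1360 = 0.0025623118.
65+: Wₕ = 0.41148350; term = 0.41148350²·(1 − 0.20253479)·280.9/3260 = 0.011634581.
35–54: Wₕ = 0.25554107; term = 0.25554107²·(1 − 0.03001200)·1294/300 = 0.27321265.
Sum = 0.28942505.
SE = √(0.28942505) = 0.53798.

0.53798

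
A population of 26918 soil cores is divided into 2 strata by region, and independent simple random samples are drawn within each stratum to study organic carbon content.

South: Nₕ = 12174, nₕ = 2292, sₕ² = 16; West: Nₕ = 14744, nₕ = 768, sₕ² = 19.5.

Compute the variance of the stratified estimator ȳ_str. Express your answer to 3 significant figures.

Var(ȳ_str) = Σₕ Wₕ²(1 − fₕ)sₕ²/nₕ with Wₕ = Nₕ/N, N = 26918.
South: Wₕ = 0.45226243; term = 0.45226243²·(1 − 0.18827008)·16/2292 = 0.0011590387.
West: Wₕ = 0.54773757; term = 0.54773757²·(1 − 0.05208899)·19.5/768 = 0.0072208118.
Sum = 0.0083798505.

0.00838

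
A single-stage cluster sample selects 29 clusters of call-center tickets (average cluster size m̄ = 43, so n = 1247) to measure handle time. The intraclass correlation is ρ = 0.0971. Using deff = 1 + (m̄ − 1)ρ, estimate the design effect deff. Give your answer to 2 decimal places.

deff = 1 + (43 − 1)·0.0971 = 1 + 4.0782 = 5.0782.

5.08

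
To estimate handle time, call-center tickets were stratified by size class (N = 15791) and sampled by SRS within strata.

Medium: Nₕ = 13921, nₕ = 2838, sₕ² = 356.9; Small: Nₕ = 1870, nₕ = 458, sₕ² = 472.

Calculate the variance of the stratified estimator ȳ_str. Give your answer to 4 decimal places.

0.0887

Var(ȳ_str) = Σₕ Wₕ²(1 − fₕ)sₕ²/nₕ with Wₕ = Nₕ/N, N = 15791.
Medium: Wₕ = 0.88157811; term = 0.88157811²·(1 − 0.20386466)·356.9/2838 = 0.077811297.
Small: Wₕ = 0.11842189; term = 0.11842189²·(1 − 0.24491979)·472/458 = 0.010912734.
Sum = 0.088724031.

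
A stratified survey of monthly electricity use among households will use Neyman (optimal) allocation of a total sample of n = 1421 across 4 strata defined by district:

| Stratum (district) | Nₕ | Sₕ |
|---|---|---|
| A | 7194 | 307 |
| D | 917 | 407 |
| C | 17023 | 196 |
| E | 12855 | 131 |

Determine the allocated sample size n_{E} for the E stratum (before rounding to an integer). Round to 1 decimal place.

Neyman allocation: nₕ = n·NₕSₕ / Σⱼ NⱼSⱼ.
Σ NⱼSⱼ = 7194·307 + 917·407 + 17023·196 + 12855·131 = 7.60229 × 10^6.
n_{E} = 1421·12855·131 / (7.60229 × 10^6) = 314.8.

314.8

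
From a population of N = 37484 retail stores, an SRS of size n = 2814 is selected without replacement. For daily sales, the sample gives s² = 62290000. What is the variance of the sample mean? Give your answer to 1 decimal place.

Under SRS without replacement, Var(ȳ) = (1 − f)·s²/n with f = n/N = 2814/37484 = 0.07507203.
Var(ȳ) = (1 − 0.07507203)·62290000/2814 = 0.92492797·22135.75 = 20473.974.

20474.0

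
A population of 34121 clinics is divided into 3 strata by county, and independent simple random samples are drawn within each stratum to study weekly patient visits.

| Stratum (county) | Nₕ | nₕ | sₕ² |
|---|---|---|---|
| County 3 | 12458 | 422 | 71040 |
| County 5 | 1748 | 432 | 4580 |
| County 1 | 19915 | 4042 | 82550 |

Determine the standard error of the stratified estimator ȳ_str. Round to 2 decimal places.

Var(ȳ_str) = Σₕ Wₕ²(1 − fₕ)sₕ²/nₕ with Wₕ = Nₕ/N, N = 34121.
County 3: Wₕ = 0.36511239; term = 0.36511239²·(1 − 0.03387382)·71040/422 = 21.68091.
County 5: Wₕ = 0.05122945; term = 0.05122945²·(1 − 0.24713959)·4580/432 = 0.020947661.
County 1: Wₕ = 0.58365816; term = 0.58365816²·(1 − 0.20296259)·82550/4042 = 5.5451921.
Sum = 27.24705.
SE = √(27.24705) = 5.22.

5.22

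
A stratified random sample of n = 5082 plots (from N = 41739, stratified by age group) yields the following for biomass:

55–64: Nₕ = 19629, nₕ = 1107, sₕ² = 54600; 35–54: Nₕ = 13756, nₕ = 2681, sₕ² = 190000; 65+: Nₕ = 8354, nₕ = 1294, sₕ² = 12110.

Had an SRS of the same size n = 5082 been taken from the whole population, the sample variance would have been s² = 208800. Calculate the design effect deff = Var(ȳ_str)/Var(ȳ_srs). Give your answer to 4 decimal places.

Var(ȳ_str) = Σ Wₕ²(1−fₕ)sₕ²/nₕ with Wₕ = Nₕ/41739:
  55–64: (19629/41739)²·(1−1107/19629)·54600/1107 = 10.293119
  35–54: (13756/41739)²·(1−2681/13756)·190000/2681 = 6.1973869
  65+: (8354/41739)²·(1−1294/8354)·12110/1294 = 0.31682902
  → Var(ȳ_str) = 16.807335.
Var(ȳ_srs) = (1 − 5082/41739)·208800/5082 = 36.083671.
deff = 16.807335 / 36.083671 = 0.4658.

0.4658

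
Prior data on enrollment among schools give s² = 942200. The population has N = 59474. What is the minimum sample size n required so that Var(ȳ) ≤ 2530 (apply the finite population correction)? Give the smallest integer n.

Without fpc, n₀ = s²/D = 942200/2530 = 372.4111.
With fpc, (1 − n/N)·s²/n ≤ D requires n ≥ n₀/(1 + n₀/N) = 372.4111/(1 + 372.4111/59474) = 370.0937.
Rounding up, n = 371.

371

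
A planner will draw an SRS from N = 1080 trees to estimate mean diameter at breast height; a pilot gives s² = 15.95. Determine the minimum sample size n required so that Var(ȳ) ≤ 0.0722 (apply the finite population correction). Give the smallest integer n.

Without fpc, n₀ = s²/D = 15.95/0.0722 = 220.9141.
With fpc, (1 − n/N)·s²/n ≤ D requires n ≥ n₀/(1 + n₀/N) = 220.9141/(1 + 220.9141/1080) = 183.3997.
Rounding up, n = 184.

184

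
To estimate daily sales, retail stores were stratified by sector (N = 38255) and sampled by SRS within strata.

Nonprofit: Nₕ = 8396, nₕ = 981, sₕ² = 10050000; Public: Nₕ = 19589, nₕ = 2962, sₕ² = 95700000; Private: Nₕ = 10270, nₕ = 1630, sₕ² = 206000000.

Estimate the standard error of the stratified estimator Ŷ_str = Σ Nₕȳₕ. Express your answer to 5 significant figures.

Var(Ŷ_str) = Σₕ Nₕ²(1 − fₕ)sₕ²/nₕ.
Nonprofit: 8396²·(1 − 981/8396)·10050000/981 = 6.3779431 × 10^11.
Public: 19589²·(1 − 2962/19589)·95700000/2962 = 1.0523327 × 10^13.
Private: 10270²·(1 − 1630/10270)·206000000/1630 = 1.1214084 × 10^13.
Sum = 2.2375205 × 10^13.
SE = √(2.2375205 × 10^13) = 4.7302 × 10^6.

4.7302 × 10^6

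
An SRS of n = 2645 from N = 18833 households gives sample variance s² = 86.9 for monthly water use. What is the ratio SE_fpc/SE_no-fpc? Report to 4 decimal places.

0.9271

f = n/N = 2645/18833 = 0.14044496.
SE_no-fpc = √(s²/n) = 0.18125794; SE_fpc = √((1−f)s²/n) = 0.16804821.
Ratio = √(1−f) = 0.92712191.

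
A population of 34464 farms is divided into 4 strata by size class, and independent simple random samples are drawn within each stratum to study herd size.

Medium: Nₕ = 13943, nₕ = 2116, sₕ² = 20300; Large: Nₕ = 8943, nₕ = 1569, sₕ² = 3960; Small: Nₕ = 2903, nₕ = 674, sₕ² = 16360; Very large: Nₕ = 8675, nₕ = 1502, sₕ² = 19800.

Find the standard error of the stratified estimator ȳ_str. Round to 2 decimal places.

1.51

Var(ȳ_str) = Σₕ Wₕ²(1 − fₕ)sₕ²/nₕ with Wₕ = Nₕ/N, N = 34464.
Medium: Wₕ = 0.40456708; term = 0.40456708²·(1 − 0.15176074)·20300/2116 = 1.3319252.
Large: Wₕ = 0.25948816; term = 0.25948816²·(1 − 0.17544448)·3960/1569 = 0.14012875.
Small: Wₕ = 0.08423282; term = 0.08423282²·(1 − 0.23217361)·16360/674 = 0.13223583.
Very large: Wₕ = 0.25171193; term = 0.25171193²·(1 − 0.17314121)·19800/1502 = 0.69061214.
Sum = 2.2949019.
SE = √(2.2949019) = 1.51.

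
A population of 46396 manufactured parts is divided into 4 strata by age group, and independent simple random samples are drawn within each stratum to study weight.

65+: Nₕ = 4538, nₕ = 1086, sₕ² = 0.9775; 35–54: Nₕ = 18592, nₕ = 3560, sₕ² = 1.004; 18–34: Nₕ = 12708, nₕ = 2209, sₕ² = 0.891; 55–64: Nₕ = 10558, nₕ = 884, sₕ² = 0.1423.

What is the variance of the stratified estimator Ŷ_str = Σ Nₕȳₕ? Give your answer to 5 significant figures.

163180

Var(Ŷ_str) = Σₕ Nₕ²(1 − fₕ)sₕ²/nₕ.
65+: 4538²·(1 − 1086/4538)·0.9775/1086 = 14100.101.
35–54: 18592²·(1 − 3560/18592)·1.004/3560 = 78818.215.
18–34: 12708²·(1 − 2209/12708)·0.891/2209 = 53815.469.
55–64: 10558²·(1 − 884/10558)·0.1423/884 = 16441.46.
Sum = 163175.25.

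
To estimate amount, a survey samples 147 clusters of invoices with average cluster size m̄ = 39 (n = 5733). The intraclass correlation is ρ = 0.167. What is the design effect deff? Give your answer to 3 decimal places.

deff = 1 + (39 − 1)·0.167 = 1 + 6.346 = 7.346.

7.346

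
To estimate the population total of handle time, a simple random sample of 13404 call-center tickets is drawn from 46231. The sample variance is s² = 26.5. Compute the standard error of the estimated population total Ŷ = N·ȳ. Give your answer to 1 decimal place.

1732.2

Var(Ŷ) = N²·Var(ȳ) = N²·(1 − n/N)·s²/n.
f = 13404/46231 = 0.28993532; Var(ȳ) = 0.71006468·26.5/13404 = 0.0014038133.
Var(Ŷ) = 46231² · 0.0014038133 = 3.0003777 × 10^6.
SE(Ŷ) = √(3.0003777 × 10^6) = 1732.2.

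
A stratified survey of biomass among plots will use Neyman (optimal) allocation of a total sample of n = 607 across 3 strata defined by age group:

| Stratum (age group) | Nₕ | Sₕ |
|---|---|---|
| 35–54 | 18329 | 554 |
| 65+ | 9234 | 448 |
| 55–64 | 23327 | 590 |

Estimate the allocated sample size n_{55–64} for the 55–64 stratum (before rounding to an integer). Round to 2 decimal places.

Neyman allocation: nₕ = n·NₕSₕ / Σⱼ NⱼSⱼ.
Σ NⱼSⱼ = 18329·554 + 9234·448 + 23327·590 = 2.8054028 × 10^7.
n_{55–64} = 607·23327·590 / (2.8054028 × 10^7) = 297.79.

297.79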